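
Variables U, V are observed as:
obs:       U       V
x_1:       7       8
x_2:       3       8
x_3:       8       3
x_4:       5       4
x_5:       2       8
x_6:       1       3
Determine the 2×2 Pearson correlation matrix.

Step 1 — column means:
  mean(U) = (7 + 3 + 8 + 5 + 2 + 1) / 6 = 26/6 = 4.3333
  mean(V) = (8 + 8 + 3 + 4 + 8 + 3) / 6 = 34/6 = 5.6667

Step 2 — sample variances and covariances s[i,j] = (1/(n-1)) · Σ_k (x_{k,i} - mean_i) · (x_{k,j} - mean_j), with n-1 = 5:
  s[U,U] = ((2.6667)·(2.6667) + (-1.3333)·(-1.3333) + (3.6667)·(3.6667) + (0.6667)·(0.6667) + (-2.3333)·(-2.3333) + (-3.3333)·(-3.3333)) / 5 = 39.3333/5 = 7.8667
  s[U,V] = ((2.6667)·(2.3333) + (-1.3333)·(2.3333) + (3.6667)·(-2.6667) + (0.6667)·(-1.6667) + (-2.3333)·(2.3333) + (-3.3333)·(-2.6667)) / 5 = -4.3333/5 = -0.8667
  s[V,V] = ((2.3333)·(2.3333) + (2.3333)·(2.3333) + (-2.6667)·(-2.6667) + (-1.6667)·(-1.6667) + (2.3333)·(2.3333) + (-2.6667)·(-2.6667)) / 5 = 33.3333/5 = 6.6667
  Sample standard deviations s_i = √(s[i,i]):
  s(U) = √(7.8667) = 2.8048
  s(V) = √(6.6667) = 2.582

Step 3 — r_{ij} = s_{ij} / (s_i · s_j):
  r[U,U] = 1 (diagonal).
  r[U,V] = -0.8667 / (2.8048 · 2.582) = -0.8667 / 7.2419 = -0.1197
  r[V,V] = 1 (diagonal).

R is symmetric with unit diagonal. Assembling:

R = [[1, -0.1197],
 [-0.1197, 1]]


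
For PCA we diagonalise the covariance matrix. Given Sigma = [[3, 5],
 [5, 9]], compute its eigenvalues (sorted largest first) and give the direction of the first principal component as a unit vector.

Step 1 — characteristic polynomial of 2×2 Sigma:
  det(Sigma - λI) = λ² - trace · λ + det = 0.
  trace = 3 + 9 = 12, det = 3·9 - (5)² = 2.
Step 2 — discriminant:
  Δ = trace² - 4·det = 144 - 8 = 136.
Step 3 — eigenvalues:
  λ = (trace ± √Δ)/2 = (12 ± 11.6619)/2,
  λ_1 = 11.831,  λ_2 = 0.169.

Step 4 — unit eigenvector for λ_1: solve (Sigma - λ_1 I)v = 0. First row:
  (3 - 11.831)·v_x + (5)·v_y = 0, i.e. (-8.831)·v_x + (5)·v_y = 0,
  so v ∝ (b, λ_1 - a) = (5, 8.831) = u.
  ||u|| = √((5)² + (8.831)²) = √(102.9857) ≈ 10.1482,
  v_1 = u/||u|| ≈ (0.4927, 0.8702) (||v_1|| = 1).

λ_1 = 11.831,  λ_2 = 0.169;  v_1 ≈ (0.4927, 0.8702)


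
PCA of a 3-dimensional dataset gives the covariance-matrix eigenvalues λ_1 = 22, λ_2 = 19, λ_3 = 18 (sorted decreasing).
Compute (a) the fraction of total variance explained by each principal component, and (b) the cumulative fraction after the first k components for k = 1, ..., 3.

Step 1 — total variance = trace(Sigma) = Σ λ_i = 22 + 19 + 18 = 59.

Step 2 — fraction explained by component i = λ_i / Σ λ:
  PC1: 22/59 = 0.3729
  PC2: 19/59 = 0.322
  PC3: 18/59 = 0.3051

Step 3 — cumulative fraction after k components = (λ_1 + ... + λ_k) / Σ λ:
  k = 1: 22/59 = 0.3729
  k = 2: (22 + 19)/59 = 41/59 = 0.6949
  k = 3: (22 + 19 + 18)/59 = 59/59 = 1

Summary (fraction, with percent):

explained: PC1 0.3729 (37.29%), PC2 0.322 (32.2%), PC3 0.3051 (30.51%);  cumulative: 0.3729, 0.6949, 1


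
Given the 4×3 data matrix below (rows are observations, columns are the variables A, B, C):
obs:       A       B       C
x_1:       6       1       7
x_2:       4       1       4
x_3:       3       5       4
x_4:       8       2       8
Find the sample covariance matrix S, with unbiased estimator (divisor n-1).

Step 1 — column means:
  mean(A) = (6 + 4 + 3 + 8) / 4 = 21/4 = 5.25
  mean(B) = (1 + 1 + 5 + 2) / 4 = 9/4 = 2.25
  mean(C) = (7 + 4 + 4 + 8) / 4 = 23/4 = 5.75

Step 2 — sample covariance S[i,j] = (1/(n-1)) · Σ_k (x_{k,i} - mean_i) · (x_{k,j} - mean_j), with n-1 = 3.
  S[A,A] = ((0.75)·(0.75) + (-1.25)·(-1.25) + (-2.25)·(-2.25) + (2.75)·(2.75)) / 3 = 14.75/3 = 4.9167
  S[A,B] = ((0.75)·(-1.25) + (-1.25)·(-1.25) + (-2.25)·(2.75) + (2.75)·(-0.25)) / 3 = -6.25/3 = -2.0833
  S[A,C] = ((0.75)·(1.25) + (-1.25)·(-1.75) + (-2.25)·(-1.75) + (2.75)·(2.25)) / 3 = 13.25/3 = 4.4167
  S[B,B] = ((-1.25)·(-1.25) + (-1.25)·(-1.25) + (2.75)·(2.75) + (-0.25)·(-0.25)) / 3 = 10.75/3 = 3.5833
  S[B,C] = ((-1.25)·(1.25) + (-1.25)·(-1.75) + (2.75)·(-1.75) + (-0.25)·(2.25)) / 3 = -4.75/3 = -1.5833
  S[C,C] = ((1.25)·(1.25) + (-1.75)·(-1.75) + (-1.75)·(-1.75) + (2.25)·(2.25)) / 3 = 12.75/3 = 4.25

S is symmetric (S[j,i] = S[i,j]). Assembling:

S = [[4.9167, -2.0833, 4.4167],
 [-2.0833, 3.5833, -1.5833],
 [4.4167, -1.5833, 4.25]]


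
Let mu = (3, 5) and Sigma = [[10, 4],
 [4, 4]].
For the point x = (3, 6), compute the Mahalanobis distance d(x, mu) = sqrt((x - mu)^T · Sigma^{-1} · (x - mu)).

Step 1 — centre the observation: (x - mu) = (0, 1).

Step 2 — invert Sigma. det(Sigma) = 10·4 - (4)² = 24.
  Sigma^{-1} = (1/det) · [[d, -b], [-b, a]] = [[0.1667, -0.1667],
 [-0.1667, 0.4167]].

Step 3 — form the quadratic (x - mu)^T · Sigma^{-1} · (x - mu):
  Sigma^{-1} · (x - mu) = (-0.1667, 0.4167).
  (x - mu)^T · [Sigma^{-1} · (x - mu)] = (0)·(-0.1667) + (1)·(0.4167) = 0.4167.

Step 4 — take square root: d = √(0.4167) ≈ 0.6455.

d(x, mu) = √(0.4167) ≈ 0.6455


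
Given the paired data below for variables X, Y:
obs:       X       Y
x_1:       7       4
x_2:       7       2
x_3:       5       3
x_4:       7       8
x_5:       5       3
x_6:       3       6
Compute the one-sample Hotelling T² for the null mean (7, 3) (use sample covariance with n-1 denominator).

Step 1 — sample mean vector:
  mean(X) = (7 + 7 + 5 + 7 + 5 + 3) / 6 = 34/6 = 5.6667
  mean(Y) = (4 + 2 + 3 + 8 + 3 + 6) / 6 = 26/6 = 4.3333
  x̄ = (5.6667, 4.3333),  deviation x̄ - mu_0 = (5.6667, 4.3333) - (7, 3) = (-1.3333, 1.3333).

Step 2 — sample covariance matrix, S[i,j] = (1/(n-1)) · Σ_k (x_{k,i} - mean_i) · (x_{k,j} - mean_j), divisor n-1 = 5:
  S[X,X] = ((1.3333)·(1.3333) + (1.3333)·(1.3333) + (-0.6667)·(-0.6667) + (1.3333)·(1.3333) + (-0.6667)·(-0.6667) + (-2.6667)·(-2.6667)) / 5 = 13.3333/5 = 2.6667
  S[X,Y] = ((1.3333)·(-0.3333) + (1.3333)·(-2.3333) + (-0.6667)·(-1.3333) + (1.3333)·(3.6667) + (-0.6667)·(-1.3333) + (-2.6667)·(1.6667)) / 5 = -1.3333/5 = -0.2667
  S[Y,Y] = ((-0.3333)·(-0.3333) + (-2.3333)·(-2.3333) + (-1.3333)·(-1.3333) + (3.6667)·(3.6667) + (-1.3333)·(-1.3333) + (1.6667)·(1.6667)) / 5 = 25.3333/5 = 5.0667
  S = [[2.6667, -0.2667],
 [-0.2667, 5.0667]].

Step 3 — invert S. det(S) = 2.6667·5.0667 - (-0.2667)² = 13.44.
  S^{-1} = (1/det) · [[d, -b], [-b, a]] = [[0.377, 0.0198],
 [0.0198, 0.1984]].

Step 4 — quadratic form (x̄ - mu_0)^T · S^{-1} · (x̄ - mu_0):
  S^{-1} · (x̄ - mu_0) = (-0.4762, 0.2381),
  (x̄ - mu_0)^T · [...] = (-1.3333)·(-0.4762) + (1.3333)·(0.2381) = 0.9524.

Step 5 — scale by n: T² = 6 · 0.9524 = 5.7143.

T² ≈ 5.7143


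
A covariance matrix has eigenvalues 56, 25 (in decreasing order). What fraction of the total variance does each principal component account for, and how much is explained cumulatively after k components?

Step 1 — total variance = trace(Sigma) = Σ λ_i = 56 + 25 = 81.

Step 2 — fraction explained by component i = λ_i / Σ λ:
  PC1: 56/81 = 0.6914
  PC2: 25/81 = 0.3086

Step 3 — cumulative fraction after k components = (λ_1 + ... + λ_k) / Σ λ:
  k = 1: 56/81 = 0.6914
  k = 2: (56 + 25)/81 = 81/81 = 1

Summary (fraction, with percent):

explained: PC1 0.6914 (69.14%), PC2 0.3086 (30.86%);  cumulative: 0.6914, 1


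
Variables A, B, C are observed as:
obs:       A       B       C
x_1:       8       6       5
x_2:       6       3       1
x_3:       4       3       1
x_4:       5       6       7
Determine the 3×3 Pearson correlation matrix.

Step 1 — column means:
  mean(A) = (8 + 6 + 4 + 5) / 4 = 23/4 = 5.75
  mean(B) = (6 + 3 + 3 + 6) / 4 = 18/4 = 4.5
  mean(C) = (5 + 1 + 1 + 7) / 4 = 14/4 = 3.5

Step 2 — sample variances and covariances s[i,j] = (1/(n-1)) · Σ_k (x_{k,i} - mean_i) · (x_{k,j} - mean_j), with n-1 = 3:
  s[A,A] = ((2.25)·(2.25) + (0.25)·(0.25) + (-1.75)·(-1.75) + (-0.75)·(-0.75)) / 3 = 8.75/3 = 2.9167
  s[A,B] = ((2.25)·(1.5) + (0.25)·(-1.5) + (-1.75)·(-1.5) + (-0.75)·(1.5)) / 3 = 4.5/3 = 1.5
  s[A,C] = ((2.25)·(1.5) + (0.25)·(-2.5) + (-1.75)·(-2.5) + (-0.75)·(3.5)) / 3 = 4.5/3 = 1.5
  s[B,B] = ((1.5)·(1.5) + (-1.5)·(-1.5) + (-1.5)·(-1.5) + (1.5)·(1.5)) / 3 = 9/3 = 3
  s[B,C] = ((1.5)·(1.5) + (-1.5)·(-2.5) + (-1.5)·(-2.5) + (1.5)·(3.5)) / 3 = 15/3 = 5
  s[C,C] = ((1.5)·(1.5) + (-2.5)·(-2.5) + (-2.5)·(-2.5) + (3.5)·(3.5)) / 3 = 27/3 = 9
  Sample standard deviations s_i = √(s[i,i]):
  s(A) = √(2.9167) = 1.7078
  s(B) = √(3) = 1.7321
  s(C) = √(9) = 3

Step 3 — r_{ij} = s_{ij} / (s_i · s_j):
  r[A,A] = 1 (diagonal).
  r[A,B] = 1.5 / (1.7078 · 1.7321) = 1.5 / 2.958 = 0.5071
  r[A,C] = 1.5 / (1.7078 · 3) = 1.5 / 5.1235 = 0.2928
  r[B,B] = 1 (diagonal).
  r[B,C] = 5 / (1.7321 · 3) = 5 / 5.1962 = 0.9623
  r[C,C] = 1 (diagonal).

R is symmetric with unit diagonal. Assembling:

R = [[1, 0.5071, 0.2928],
 [0.5071, 1, 0.9623],
 [0.2928, 0.9623, 1]]


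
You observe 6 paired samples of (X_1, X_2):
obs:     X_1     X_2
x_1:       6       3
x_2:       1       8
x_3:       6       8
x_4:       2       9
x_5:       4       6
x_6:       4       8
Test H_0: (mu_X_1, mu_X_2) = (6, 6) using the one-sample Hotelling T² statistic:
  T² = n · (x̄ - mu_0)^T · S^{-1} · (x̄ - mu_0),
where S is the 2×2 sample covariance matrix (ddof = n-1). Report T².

Step 1 — sample mean vector:
  mean(X_1) = (6 + 1 + 6 + 2 + 4 + 4) / 6 = 23/6 = 3.8333
  mean(X_2) = (3 + 8 + 8 + 9 + 6 + 8) / 6 = 42/6 = 7
  x̄ = (3.8333, 7),  deviation x̄ - mu_0 = (3.8333, 7) - (6, 6) = (-2.1667, 1).

Step 2 — sample covariance matrix, S[i,j] = (1/(n-1)) · Σ_k (x_{k,i} - mean_i) · (x_{k,j} - mean_j), divisor n-1 = 5:
  S[X_1,X_1] = ((2.1667)·(2.1667) + (-2.8333)·(-2.8333) + (2.1667)·(2.1667) + (-1.8333)·(-1.8333) + (0.1667)·(0.1667) + (0.1667)·(0.1667)) / 5 = 20.8333/5 = 4.1667
  S[X_1,X_2] = ((2.1667)·(-4) + (-2.8333)·(1) + (2.1667)·(1) + (-1.8333)·(2) + (0.1667)·(-1) + (0.1667)·(1)) / 5 = -13/5 = -2.6
  S[X_2,X_2] = ((-4)·(-4) + (1)·(1) + (1)·(1) + (2)·(2) + (-1)·(-1) + (1)·(1)) / 5 = 24/5 = 4.8
  S = [[4.1667, -2.6],
 [-2.6, 4.8]].

Step 3 — invert S. det(S) = 4.1667·4.8 - (-2.6)² = 13.24.
  S^{-1} = (1/det) · [[d, -b], [-b, a]] = [[0.3625, 0.1964],
 [0.1964, 0.3147]].

Step 4 — quadratic form (x̄ - mu_0)^T · S^{-1} · (x̄ - mu_0):
  S^{-1} · (x̄ - mu_0) = (-0.5891, -0.1108),
  (x̄ - mu_0)^T · [...] = (-2.1667)·(-0.5891) + (1)·(-0.1108) = 1.1657.

Step 5 — scale by n: T² = 6 · 1.1657 = 6.994.

T² ≈ 6.994


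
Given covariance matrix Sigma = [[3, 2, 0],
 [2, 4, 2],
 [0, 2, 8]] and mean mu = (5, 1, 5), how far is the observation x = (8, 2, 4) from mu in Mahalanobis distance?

Step 1 — centre the observation: (x - mu) = (3, 1, -1).

Step 2 — invert Sigma (cofactor / det for 3×3, or solve directly):
  Sigma^{-1} = [[0.5385, -0.3077, 0.0769],
 [-0.3077, 0.4615, -0.1154],
 [0.0769, -0.1154, 0.1538]].

Step 3 — form the quadratic (x - mu)^T · Sigma^{-1} · (x - mu):
  Sigma^{-1} · (x - mu) = (1.2308, -0.3462, -0.0385).
  (x - mu)^T · [Sigma^{-1} · (x - mu)] = (3)·(1.2308) + (1)·(-0.3462) + (-1)·(-0.0385) = 3.3846.

Step 4 — take square root: d = √(3.3846) ≈ 1.8397.

d(x, mu) = √(3.3846) ≈ 1.8397


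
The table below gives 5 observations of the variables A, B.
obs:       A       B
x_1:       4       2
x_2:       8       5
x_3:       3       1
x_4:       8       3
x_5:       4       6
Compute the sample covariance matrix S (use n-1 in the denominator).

Step 1 — column means:
  mean(A) = (4 + 8 + 3 + 8 + 4) / 5 = 27/5 = 5.4
  mean(B) = (2 + 5 + 1 + 3 + 6) / 5 = 17/5 = 3.4

Step 2 — sample covariance S[i,j] = (1/(n-1)) · Σ_k (x_{k,i} - mean_i) · (x_{k,j} - mean_j), with n-1 = 4.
  S[A,A] = ((-1.4)·(-1.4) + (2.6)·(2.6) + (-2.4)·(-2.4) + (2.6)·(2.6) + (-1.4)·(-1.4)) / 4 = 23.2/4 = 5.8
  S[A,B] = ((-1.4)·(-1.4) + (2.6)·(1.6) + (-2.4)·(-2.4) + (2.6)·(-0.4) + (-1.4)·(2.6)) / 4 = 7.2/4 = 1.8
  S[B,B] = ((-1.4)·(-1.4) + (1.6)·(1.6) + (-2.4)·(-2.4) + (-0.4)·(-0.4) + (2.6)·(2.6)) / 4 = 17.2/4 = 4.3

S is symmetric (S[j,i] = S[i,j]). Assembling:

S = [[5.8, 1.8],
 [1.8, 4.3]]


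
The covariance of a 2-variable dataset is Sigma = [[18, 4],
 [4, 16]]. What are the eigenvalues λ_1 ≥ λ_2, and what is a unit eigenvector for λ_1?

Step 1 — characteristic polynomial of 2×2 Sigma:
  det(Sigma - λI) = λ² - trace · λ + det = 0.
  trace = 18 + 16 = 34, det = 18·16 - (4)² = 272.
Step 2 — discriminant:
  Δ = trace² - 4·det = 1156 - 1088 = 68.
Step 3 — eigenvalues:
  λ = (trace ± √Δ)/2 = (34 ± 8.2462)/2,
  λ_1 = 21.1231,  λ_2 = 12.8769.

Step 4 — unit eigenvector for λ_1: solve (Sigma - λ_1 I)v = 0. First row:
  (18 - 21.1231)·v_x + (4)·v_y = 0, i.e. (-3.1231)·v_x + (4)·v_y = 0,
  so v ∝ (b, λ_1 - a) = (4, 3.1231) = u.
  ||u|| = √((4)² + (3.1231)²) = √(25.7538) ≈ 5.0748,
  v_1 = u/||u|| ≈ (0.7882, 0.6154) (||v_1|| = 1).

λ_1 = 21.1231,  λ_2 = 12.8769;  v_1 ≈ (0.7882, 0.6154)


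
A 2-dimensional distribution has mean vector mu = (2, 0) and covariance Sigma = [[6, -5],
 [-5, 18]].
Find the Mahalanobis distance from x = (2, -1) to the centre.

Step 1 — centre the observation: (x - mu) = (0, -1).

Step 2 — invert Sigma. det(Sigma) = 6·18 - (-5)² = 83.
  Sigma^{-1} = (1/det) · [[d, -b], [-b, a]] = [[0.2169, 0.0602],
 [0.0602, 0.0723]].

Step 3 — form the quadratic (x - mu)^T · Sigma^{-1} · (x - mu):
  Sigma^{-1} · (x - mu) = (-0.0602, -0.0723).
  (x - mu)^T · [Sigma^{-1} · (x - mu)] = (0)·(-0.0602) + (-1)·(-0.0723) = 0.0723.

Step 4 — take square root: d = √(0.0723) ≈ 0.2689.

d(x, mu) = √(0.0723) ≈ 0.2689


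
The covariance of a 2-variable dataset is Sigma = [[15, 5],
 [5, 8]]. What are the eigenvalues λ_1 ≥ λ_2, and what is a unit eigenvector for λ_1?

Step 1 — characteristic polynomial of 2×2 Sigma:
  det(Sigma - λI) = λ² - trace · λ + det = 0.
  trace = 15 + 8 = 23, det = 15·8 - (5)² = 95.
Step 2 — discriminant:
  Δ = trace² - 4·det = 529 - 380 = 149.
Step 3 — eigenvalues:
  λ = (trace ± √Δ)/2 = (23 ± 12.2066)/2,
  λ_1 = 17.6033,  λ_2 = 5.3967.

Step 4 — unit eigenvector for λ_1: solve (Sigma - λ_1 I)v = 0. First row:
  (15 - 17.6033)·v_x + (5)·v_y = 0, i.e. (-2.6033)·v_x + (5)·v_y = 0,
  so v ∝ (b, λ_1 - a) = (5, 2.6033) = u.
  ||u|| = √((5)² + (2.6033)²) = √(31.7771) ≈ 5.6371,
  v_1 = u/||u|| ≈ (0.887, 0.4618) (||v_1|| = 1).

λ_1 = 17.6033,  λ_2 = 5.3967;  v_1 ≈ (0.887, 0.4618)


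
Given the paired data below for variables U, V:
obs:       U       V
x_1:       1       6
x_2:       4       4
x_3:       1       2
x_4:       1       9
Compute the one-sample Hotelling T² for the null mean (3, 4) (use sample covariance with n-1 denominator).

Step 1 — sample mean vector:
  mean(U) = (1 + 4 + 1 + 1) / 4 = 7/4 = 1.75
  mean(V) = (6 + 4 + 2 + 9) / 4 = 21/4 = 5.25
  x̄ = (1.75, 5.25),  deviation x̄ - mu_0 = (1.75, 5.25) - (3, 4) = (-1.25, 1.25).

Step 2 — sample covariance matrix, S[i,j] = (1/(n-1)) · Σ_k (x_{k,i} - mean_i) · (x_{k,j} - mean_j), divisor n-1 = 3:
  S[U,U] = ((-0.75)·(-0.75) + (2.25)·(2.25) + (-0.75)·(-0.75) + (-0.75)·(-0.75)) / 3 = 6.75/3 = 2.25
  S[U,V] = ((-0.75)·(0.75) + (2.25)·(-1.25) + (-0.75)·(-3.25) + (-0.75)·(3.75)) / 3 = -3.75/3 = -1.25
  S[V,V] = ((0.75)·(0.75) + (-1.25)·(-1.25) + (-3.25)·(-3.25) + (3.75)·(3.75)) / 3 = 26.75/3 = 8.9167
  S = [[2.25, -1.25],
 [-1.25, 8.9167]].

Step 3 — invert S. det(S) = 2.25·8.9167 - (-1.25)² = 18.5.
  S^{-1} = (1/det) · [[d, -b], [-b, a]] = [[0.482, 0.0676],
 [0.0676, 0.1216]].

Step 4 — quadratic form (x̄ - mu_0)^T · S^{-1} · (x̄ - mu_0):
  S^{-1} · (x̄ - mu_0) = (-0.518, 0.0676),
  (x̄ - mu_0)^T · [...] = (-1.25)·(-0.518) + (1.25)·(0.0676) = 0.732.

Step 5 — scale by n: T² = 4 · 0.732 = 2.9279.

T² ≈ 2.9279


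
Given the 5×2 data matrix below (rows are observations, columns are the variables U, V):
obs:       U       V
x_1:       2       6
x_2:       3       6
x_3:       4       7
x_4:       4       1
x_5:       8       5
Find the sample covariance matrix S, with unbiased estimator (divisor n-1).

Step 1 — column means:
  mean(U) = (2 + 3 + 4 + 4 + 8) / 5 = 21/5 = 4.2
  mean(V) = (6 + 6 + 7 + 1 + 5) / 5 = 25/5 = 5

Step 2 — sample covariance S[i,j] = (1/(n-1)) · Σ_k (x_{k,i} - mean_i) · (x_{k,j} - mean_j), with n-1 = 4.
  S[U,U] = ((-2.2)·(-2.2) + (-1.2)·(-1.2) + (-0.2)·(-0.2) + (-0.2)·(-0.2) + (3.8)·(3.8)) / 4 = 20.8/4 = 5.2
  S[U,V] = ((-2.2)·(1) + (-1.2)·(1) + (-0.2)·(2) + (-0.2)·(-4) + (3.8)·(0)) / 4 = -3/4 = -0.75
  S[V,V] = ((1)·(1) + (1)·(1) + (2)·(2) + (-4)·(-4) + (0)·(0)) / 4 = 22/4 = 5.5

S is symmetric (S[j,i] = S[i,j]). Assembling:

S = [[5.2, -0.75],
 [-0.75, 5.5]]


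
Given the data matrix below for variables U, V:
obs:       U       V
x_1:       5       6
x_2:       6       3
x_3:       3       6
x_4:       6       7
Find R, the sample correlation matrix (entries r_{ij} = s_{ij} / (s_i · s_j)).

Step 1 — column means:
  mean(U) = (5 + 6 + 3 + 6) / 4 = 20/4 = 5
  mean(V) = (6 + 3 + 6 + 7) / 4 = 22/4 = 5.5

Step 2 — sample variances and covariances s[i,j] = (1/(n-1)) · Σ_k (x_{k,i} - mean_i) · (x_{k,j} - mean_j), with n-1 = 3:
  s[U,U] = ((0)·(0) + (1)·(1) + (-2)·(-2) + (1)·(1)) / 3 = 6/3 = 2
  s[U,V] = ((0)·(0.5) + (1)·(-2.5) + (-2)·(0.5) + (1)·(1.5)) / 3 = -2/3 = -0.6667
  s[V,V] = ((0.5)·(0.5) + (-2.5)·(-2.5) + (0.5)·(0.5) + (1.5)·(1.5)) / 3 = 9/3 = 3
  Sample standard deviations s_i = √(s[i,i]):
  s(U) = √(2) = 1.4142
  s(V) = √(3) = 1.7321

Step 3 — r_{ij} = s_{ij} / (s_i · s_j):
  r[U,U] = 1 (diagonal).
  r[U,V] = -0.6667 / (1.4142 · 1.7321) = -0.6667 / 2.4495 = -0.2722
  r[V,V] = 1 (diagonal).

R is symmetric with unit diagonal. Assembling:

R = [[1, -0.2722],
 [-0.2722, 1]]


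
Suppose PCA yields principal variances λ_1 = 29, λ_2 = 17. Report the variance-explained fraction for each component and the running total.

Step 1 — total variance = trace(Sigma) = Σ λ_i = 29 + 17 = 46.

Step 2 — fraction explained by component i = λ_i / Σ λ:
  PC1: 29/46 = 0.6304
  PC2: 17/46 = 0.3696

Step 3 — cumulative fraction after k components = (λ_1 + ... + λ_k) / Σ λ:
  k = 1: 29/46 = 0.6304
  k = 2: (29 + 17)/46 = 46/46 = 1

Summary (fraction, with percent):

explained: PC1 0.6304 (63.04%), PC2 0.3696 (36.96%);  cumulative: 0.6304, 1


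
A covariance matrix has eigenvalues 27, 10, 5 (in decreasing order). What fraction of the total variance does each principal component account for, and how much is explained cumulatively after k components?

Step 1 — total variance = trace(Sigma) = Σ λ_i = 27 + 10 + 5 = 42.

Step 2 — fraction explained by component i = λ_i / Σ λ:
  PC1: 27/42 = 0.6429
  PC2: 10/42 = 0.2381
  PC3: 5/42 = 0.119

Step 3 — cumulative fraction after k components = (λ_1 + ... + λ_k) / Σ λ:
  k = 1: 27/42 = 0.6429
  k = 2: (27 + 10)/42 = 37/42 = 0.881
  k = 3: (27 + 10 + 5)/42 = 42/42 = 1

Summary (fraction, with percent):

explained: PC1 0.6429 (64.29%), PC2 0.2381 (23.81%), PC3 0.119 (11.9%);  cumulative: 0.6429, 0.881, 1


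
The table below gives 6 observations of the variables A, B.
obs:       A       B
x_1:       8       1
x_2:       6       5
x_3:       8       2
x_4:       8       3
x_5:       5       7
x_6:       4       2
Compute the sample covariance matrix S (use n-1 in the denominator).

Step 1 — column means:
  mean(A) = (8 + 6 + 8 + 8 + 5 + 4) / 6 = 39/6 = 6.5
  mean(B) = (1 + 5 + 2 + 3 + 7 + 2) / 6 = 20/6 = 3.3333

Step 2 — sample covariance S[i,j] = (1/(n-1)) · Σ_k (x_{k,i} - mean_i) · (x_{k,j} - mean_j), with n-1 = 5.
  S[A,A] = ((1.5)·(1.5) + (-0.5)·(-0.5) + (1.5)·(1.5) + (1.5)·(1.5) + (-1.5)·(-1.5) + (-2.5)·(-2.5)) / 5 = 15.5/5 = 3.1
  S[A,B] = ((1.5)·(-2.3333) + (-0.5)·(1.6667) + (1.5)·(-1.3333) + (1.5)·(-0.3333) + (-1.5)·(3.6667) + (-2.5)·(-1.3333)) / 5 = -9/5 = -1.8
  S[B,B] = ((-2.3333)·(-2.3333) + (1.6667)·(1.6667) + (-1.3333)·(-1.3333) + (-0.3333)·(-0.3333) + (3.6667)·(3.6667) + (-1.3333)·(-1.3333)) / 5 = 25.3333/5 = 5.0667

S is symmetric (S[j,i] = S[i,j]). Assembling:

S = [[3.1, -1.8],
 [-1.8, 5.0667]]


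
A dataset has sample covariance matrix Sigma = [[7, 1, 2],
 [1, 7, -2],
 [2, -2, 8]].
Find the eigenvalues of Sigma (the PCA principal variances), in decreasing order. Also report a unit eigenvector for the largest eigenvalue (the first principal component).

Step 1 — characteristic polynomial p(λ) = det(λI - Sigma) = λ³ - tr·λ² + c_1·λ - det, where tr = trace, c_1 = sum of the principal 2×2 minors, det = det(Sigma):
  tr = 7 + 7 + 8 = 22,
  c_1 = (7·7 - (1)²) + (7·8 - (2)²) + (7·8 - (-2)²) = 48 + 52 + 52 = 152,
  det = 7·(7·8 - (-2)²) - (1)·((1)·8 - (-2)·(2)) + (2)·((1)·(-2) - 7·(2)) = 7·(52) - (1)·(12) + (2)·(-16) = 320.
  So p(λ) = λ³ - 22λ² + 152λ - 320.
Step 2 — look for an integer root (rational root theorem: any rational root is an integer divisor of 320). Testing λ = 4:
  p(4) = 64 - 352 + 608 - 320 = 0  ✓
  Dividing out (λ - 4): p(λ) = (λ - 4)(λ² - 18λ + 80).
Step 3 — remaining eigenvalues from the quadratic λ² - 18λ + 80 = 0:
  Δ = 18² - 4·80 = 324 - 320 = 4,  λ = (18 ± √4)/2 = (18 ± 2)/2 = 10 or 8.
  Sorted: λ_1 = 10,  λ_2 = 8,  λ_3 = 4  (check: sum = 22 = tr ✓).

Step 4 — unit eigenvector for λ_1 = 10: v spans the null space of (Sigma - λ_1 I), whose rows are
  r_1 = (-3, 1, 2),  r_2 = (1, -3, -2),  r_3 = (2, -2, -2).
  v is orthogonal to every row, so take v ∝ r_1 × r_2 = ((1)·(-2) - (2)·(-3), (2)·(1) - (-3)·(-2), (-3)·(-3) - (1)·(1)) = (4, -4, 8).
  Rescale (divide by 4): u = (1, -1, 2).
  ||u|| = √((1)² + (-1)² + (2)²) = √(6) ≈ 2.4495,  v_1 = u/||u|| ≈ (0.4082, -0.4082, 0.8165) (||v_1|| = 1).

λ_1 = 10,  λ_2 = 8,  λ_3 = 4;  v_1 ≈ (0.4082, -0.4082, 0.8165)


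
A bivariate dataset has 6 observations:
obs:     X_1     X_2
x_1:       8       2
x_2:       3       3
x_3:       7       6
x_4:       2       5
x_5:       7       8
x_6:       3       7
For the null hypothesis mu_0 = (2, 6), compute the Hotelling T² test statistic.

Step 1 — sample mean vector:
  mean(X_1) = (8 + 3 + 7 + 2 + 7 + 3) / 6 = 30/6 = 5
  mean(X_2) = (2 + 3 + 6 + 5 + 8 + 7) / 6 = 31/6 = 5.1667
  x̄ = (5, 5.1667),  deviation x̄ - mu_0 = (5, 5.1667) - (2, 6) = (3, -0.8333).

Step 2 — sample covariance matrix, S[i,j] = (1/(n-1)) · Σ_k (x_{k,i} - mean_i) · (x_{k,j} - mean_j), divisor n-1 = 5:
  S[X_1,X_1] = ((3)·(3) + (-2)·(-2) + (2)·(2) + (-3)·(-3) + (2)·(2) + (-2)·(-2)) / 5 = 34/5 = 6.8
  S[X_1,X_2] = ((3)·(-3.1667) + (-2)·(-2.1667) + (2)·(0.8333) + (-3)·(-0.1667) + (2)·(2.8333) + (-2)·(1.8333)) / 5 = -1/5 = -0.2
  S[X_2,X_2] = ((-3.1667)·(-3.1667) + (-2.1667)·(-2.1667) + (0.8333)·(0.8333) + (-0.1667)·(-0.1667) + (2.8333)·(2.8333) + (1.8333)·(1.8333)) / 5 = 26.8333/5 = 5.3667
  S = [[6.8, -0.2],
 [-0.2, 5.3667]].

Step 3 — invert S. det(S) = 6.8·5.3667 - (-0.2)² = 36.4533.
  S^{-1} = (1/det) · [[d, -b], [-b, a]] = [[0.1472, 0.0055],
 [0.0055, 0.1865]].

Step 4 — quadratic form (x̄ - mu_0)^T · S^{-1} · (x̄ - mu_0):
  S^{-1} · (x̄ - mu_0) = (0.4371, -0.139),
  (x̄ - mu_0)^T · [...] = (3)·(0.4371) + (-0.8333)·(-0.139) = 1.4271.

Step 5 — scale by n: T² = 6 · 1.4271 = 8.5625.

T² ≈ 8.5625


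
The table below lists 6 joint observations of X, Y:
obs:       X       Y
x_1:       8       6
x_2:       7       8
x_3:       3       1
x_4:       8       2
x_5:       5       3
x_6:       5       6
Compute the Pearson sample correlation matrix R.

Step 1 — column means:
  mean(X) = (8 + 7 + 3 + 8 + 5 + 5) / 6 = 36/6 = 6
  mean(Y) = (6 + 8 + 1 + 2 + 3 + 6) / 6 = 26/6 = 4.3333

Step 2 — sample variances and covariances s[i,j] = (1/(n-1)) · Σ_k (x_{k,i} - mean_i) · (x_{k,j} - mean_j), with n-1 = 5:
  s[X,X] = ((2)·(2) + (1)·(1) + (-3)·(-3) + (2)·(2) + (-1)·(-1) + (-1)·(-1)) / 5 = 20/5 = 4
  s[X,Y] = ((2)·(1.6667) + (1)·(3.6667) + (-3)·(-3.3333) + (2)·(-2.3333) + (-1)·(-1.3333) + (-1)·(1.6667)) / 5 = 12/5 = 2.4
  s[Y,Y] = ((1.6667)·(1.6667) + (3.6667)·(3.6667) + (-3.3333)·(-3.3333) + (-2.3333)·(-2.3333) + (-1.3333)·(-1.3333) + (1.6667)·(1.6667)) / 5 = 37.3333/5 = 7.4667
  Sample standard deviations s_i = √(s[i,i]):
  s(X) = √(4) = 2
  s(Y) = √(7.4667) = 2.7325

Step 3 — r_{ij} = s_{ij} / (s_i · s_j):
  r[X,X] = 1 (diagonal).
  r[X,Y] = 2.4 / (2 · 2.7325) = 2.4 / 5.465 = 0.4392
  r[Y,Y] = 1 (diagonal).

R is symmetric with unit diagonal. Assembling:

R = [[1, 0.4392],
 [0.4392, 1]]


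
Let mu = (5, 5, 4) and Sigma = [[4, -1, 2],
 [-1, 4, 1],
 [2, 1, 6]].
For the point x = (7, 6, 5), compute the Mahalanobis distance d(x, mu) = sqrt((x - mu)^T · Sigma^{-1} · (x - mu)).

Step 1 — centre the observation: (x - mu) = (2, 1, 1).

Step 2 — invert Sigma (cofactor / det for 3×3, or solve directly):
  Sigma^{-1} = [[0.3485, 0.1212, -0.1364],
 [0.1212, 0.303, -0.0909],
 [-0.1364, -0.0909, 0.2273]].

Step 3 — form the quadratic (x - mu)^T · Sigma^{-1} · (x - mu):
  Sigma^{-1} · (x - mu) = (0.6818, 0.4545, -0.1364).
  (x - mu)^T · [Sigma^{-1} · (x - mu)] = (2)·(0.6818) + (1)·(0.4545) + (1)·(-0.1364) = 1.6818.

Step 4 — take square root: d = √(1.6818) ≈ 1.2968.

d(x, mu) = √(1.6818) ≈ 1.2968


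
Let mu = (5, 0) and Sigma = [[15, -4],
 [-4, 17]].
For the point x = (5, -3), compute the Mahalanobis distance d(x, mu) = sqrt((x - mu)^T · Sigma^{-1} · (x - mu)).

Step 1 — centre the observation: (x - mu) = (0, -3).

Step 2 — invert Sigma. det(Sigma) = 15·17 - (-4)² = 239.
  Sigma^{-1} = (1/det) · [[d, -b], [-b, a]] = [[0.0711, 0.0167],
 [0.0167, 0.0628]].

Step 3 — form the quadratic (x - mu)^T · Sigma^{-1} · (x - mu):
  Sigma^{-1} · (x - mu) = (-0.0502, -0.1883).
  (x - mu)^T · [Sigma^{-1} · (x - mu)] = (0)·(-0.0502) + (-3)·(-0.1883) = 0.5649.

Step 4 — take square root: d = √(0.5649) ≈ 0.7516.

d(x, mu) = √(0.5649) ≈ 0.7516


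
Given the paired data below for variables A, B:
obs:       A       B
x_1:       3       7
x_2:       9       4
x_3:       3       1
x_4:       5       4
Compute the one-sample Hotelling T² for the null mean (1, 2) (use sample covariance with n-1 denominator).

Step 1 — sample mean vector:
  mean(A) = (3 + 9 + 3 + 5) / 4 = 20/4 = 5
  mean(B) = (7 + 4 + 1 + 4) / 4 = 16/4 = 4
  x̄ = (5, 4),  deviation x̄ - mu_0 = (5, 4) - (1, 2) = (4, 2).

Step 2 — sample covariance matrix, S[i,j] = (1/(n-1)) · Σ_k (x_{k,i} - mean_i) · (x_{k,j} - mean_j), divisor n-1 = 3:
  S[A,A] = ((-2)·(-2) + (4)·(4) + (-2)·(-2) + (0)·(0)) / 3 = 24/3 = 8
  S[A,B] = ((-2)·(3) + (4)·(0) + (-2)·(-3) + (0)·(0)) / 3 = 0/3 = 0
  S[B,B] = ((3)·(3) + (0)·(0) + (-3)·(-3) + (0)·(0)) / 3 = 18/3 = 6
  S = [[8, 0],
 [0, 6]].

Step 3 — invert S. det(S) = 8·6 - (0)² = 48.
  S^{-1} = (1/det) · [[d, -b], [-b, a]] = [[0.125, 0],
 [0, 0.1667]].

Step 4 — quadratic form (x̄ - mu_0)^T · S^{-1} · (x̄ - mu_0):
  S^{-1} · (x̄ - mu_0) = (0.5, 0.3333),
  (x̄ - mu_0)^T · [...] = (4)·(0.5) + (2)·(0.3333) = 2.6667.

Step 5 — scale by n: T² = 4 · 2.6667 = 10.6667.

T² ≈ 10.6667


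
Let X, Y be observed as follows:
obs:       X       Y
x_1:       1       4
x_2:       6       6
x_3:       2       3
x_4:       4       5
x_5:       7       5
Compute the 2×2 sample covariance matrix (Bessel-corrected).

Step 1 — column means:
  mean(X) = (1 + 6 + 2 + 4 + 7) / 5 = 20/5 = 4
  mean(Y) = (4 + 6 + 3 + 5 + 5) / 5 = 23/5 = 4.6

Step 2 — sample covariance S[i,j] = (1/(n-1)) · Σ_k (x_{k,i} - mean_i) · (x_{k,j} - mean_j), with n-1 = 4.
  S[X,X] = ((-3)·(-3) + (2)·(2) + (-2)·(-2) + (0)·(0) + (3)·(3)) / 4 = 26/4 = 6.5
  S[X,Y] = ((-3)·(-0.6) + (2)·(1.4) + (-2)·(-1.6) + (0)·(0.4) + (3)·(0.4)) / 4 = 9/4 = 2.25
  S[Y,Y] = ((-0.6)·(-0.6) + (1.4)·(1.4) + (-1.6)·(-1.6) + (0.4)·(0.4) + (0.4)·(0.4)) / 4 = 5.2/4 = 1.3

S is symmetric (S[j,i] = S[i,j]). Assembling:

S = [[6.5, 2.25],
 [2.25, 1.3]]


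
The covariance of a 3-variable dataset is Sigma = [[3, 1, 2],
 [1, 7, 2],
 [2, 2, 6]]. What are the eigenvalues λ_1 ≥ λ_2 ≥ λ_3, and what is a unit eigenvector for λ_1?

Step 1 — characteristic polynomial p(λ) = det(λI - Sigma) = λ³ - tr·λ² + c_1·λ - det, where tr = trace, c_1 = sum of the principal 2×2 minors, det = det(Sigma):
  tr = 3 + 7 + 6 = 16,
  c_1 = (3·7 - (1)²) + (3·6 - (2)²) + (7·6 - (2)²) = 20 + 14 + 38 = 72,
  det = 3·(7·6 - (2)²) - (1)·((1)·6 - (2)·(2)) + (2)·((1)·(2) - 7·(2)) = 3·(38) - (1)·(2) + (2)·(-12) = 88.
  So p(λ) = λ³ - 16λ² + 72λ - 88.
Step 2 — look for an integer root (rational root theorem: any rational root is an integer divisor of 88). Testing λ = 2:
  p(2) = 8 - 64 + 144 - 88 = 0  ✓
  Dividing out (λ - 2): p(λ) = (λ - 2)(λ² - 14λ + 44).
Step 3 — remaining eigenvalues from the quadratic λ² - 14λ + 44 = 0:
  Δ = 14² - 4·44 = 196 - 176 = 20,  λ = (14 ± √20)/2 = (14 ± 4.4721)/2 ≈ 9.2361 or 4.7639.
  Sorted: λ_1 = 9.2361,  λ_2 = 4.7639,  λ_3 = 2  (check: sum = 16 = tr ✓).

Step 4 — unit eigenvector for λ_1 ≈ 9.2361: v spans the null space of (Sigma - λ_1 I), whose rows are
  r_1 = (-6.2361, 1, 2),  r_2 = (1, -2.2361, 2),  r_3 = (2, 2, -3.2361).
  v is orthogonal to every row, so take v ∝ r_1 × r_2 = ((1)·(2) - (2)·(-2.2361), (2)·(1) - (-6.2361)·(2), (-6.2361)·(-2.2361) - (1)·(1)) ≈ (6.4721, 14.4721, 12.9443).
  Let u = (6.4721, 14.4721, 12.9443).
  ||u|| = √((6.4721)² + (14.4721)² + (12.9443)²) = √(418.8854) ≈ 20.4667,  v_1 = u/||u|| ≈ (0.3162, 0.7071, 0.6325) (||v_1|| = 1).

λ_1 = 9.2361,  λ_2 = 4.7639,  λ_3 = 2;  v_1 ≈ (0.3162, 0.7071, 0.6325)


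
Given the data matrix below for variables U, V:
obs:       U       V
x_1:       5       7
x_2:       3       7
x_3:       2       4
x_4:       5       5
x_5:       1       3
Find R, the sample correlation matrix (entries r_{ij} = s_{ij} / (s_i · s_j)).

Step 1 — column means:
  mean(U) = (5 + 3 + 2 + 5 + 1) / 5 = 16/5 = 3.2
  mean(V) = (7 + 7 + 4 + 5 + 3) / 5 = 26/5 = 5.2

Step 2 — sample variances and covariances s[i,j] = (1/(n-1)) · Σ_k (x_{k,i} - mean_i) · (x_{k,j} - mean_j), with n-1 = 4:
  s[U,U] = ((1.8)·(1.8) + (-0.2)·(-0.2) + (-1.2)·(-1.2) + (1.8)·(1.8) + (-2.2)·(-2.2)) / 4 = 12.8/4 = 3.2
  s[U,V] = ((1.8)·(1.8) + (-0.2)·(1.8) + (-1.2)·(-1.2) + (1.8)·(-0.2) + (-2.2)·(-2.2)) / 4 = 8.8/4 = 2.2
  s[V,V] = ((1.8)·(1.8) + (1.8)·(1.8) + (-1.2)·(-1.2) + (-0.2)·(-0.2) + (-2.2)·(-2.2)) / 4 = 12.8/4 = 3.2
  Sample standard deviations s_i = √(s[i,i]):
  s(U) = √(3.2) = 1.7889
  s(V) = √(3.2) = 1.7889

Step 3 — r_{ij} = s_{ij} / (s_i · s_j):
  r[U,U] = 1 (diagonal).
  r[U,V] = 2.2 / (1.7889 · 1.7889) = 2.2 / 3.2 = 0.6875
  r[V,V] = 1 (diagonal).

R is symmetric with unit diagonal. Assembling:

R = [[1, 0.6875],
 [0.6875, 1]]


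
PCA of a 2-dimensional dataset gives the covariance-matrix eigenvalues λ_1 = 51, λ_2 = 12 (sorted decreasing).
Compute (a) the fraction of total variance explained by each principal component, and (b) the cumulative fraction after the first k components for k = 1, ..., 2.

Step 1 — total variance = trace(Sigma) = Σ λ_i = 51 + 12 = 63.

Step 2 — fraction explained by component i = λ_i / Σ λ:
  PC1: 51/63 = 0.8095
  PC2: 12/63 = 0.1905

Step 3 — cumulative fraction after k components = (λ_1 + ... + λ_k) / Σ λ:
  k = 1: 51/63 = 0.8095
  k = 2: (51 + 12)/63 = 63/63 = 1

Summary (fraction, with percent):

explained: PC1 0.8095 (80.95%), PC2 0.1905 (19.05%);  cumulative: 0.8095, 1


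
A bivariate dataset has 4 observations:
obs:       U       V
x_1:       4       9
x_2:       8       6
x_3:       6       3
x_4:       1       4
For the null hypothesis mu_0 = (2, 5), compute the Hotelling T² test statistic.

Step 1 — sample mean vector:
  mean(U) = (4 + 8 + 6 + 1) / 4 = 19/4 = 4.75
  mean(V) = (9 + 6 + 3 + 4) / 4 = 22/4 = 5.5
  x̄ = (4.75, 5.5),  deviation x̄ - mu_0 = (4.75, 5.5) - (2, 5) = (2.75, 0.5).

Step 2 — sample covariance matrix, S[i,j] = (1/(n-1)) · Σ_k (x_{k,i} - mean_i) · (x_{k,j} - mean_j), divisor n-1 = 3:
  S[U,U] = ((-0.75)·(-0.75) + (3.25)·(3.25) + (1.25)·(1.25) + (-3.75)·(-3.75)) / 3 = 26.75/3 = 8.9167
  S[U,V] = ((-0.75)·(3.5) + (3.25)·(0.5) + (1.25)·(-2.5) + (-3.75)·(-1.5)) / 3 = 1.5/3 = 0.5
  S[V,V] = ((3.5)·(3.5) + (0.5)·(0.5) + (-2.5)·(-2.5) + (-1.5)·(-1.5)) / 3 = 21/3 = 7
  S = [[8.9167, 0.5],
 [0.5, 7]].

Step 3 — invert S. det(S) = 8.9167·7 - (0.5)² = 62.1667.
  S^{-1} = (1/det) · [[d, -b], [-b, a]] = [[0.1126, -0.008],
 [-0.008, 0.1434]].

Step 4 — quadratic form (x̄ - mu_0)^T · S^{-1} · (x̄ - mu_0):
  S^{-1} · (x̄ - mu_0) = (0.3056, 0.0496),
  (x̄ - mu_0)^T · [...] = (2.75)·(0.3056) + (0.5)·(0.0496) = 0.8653.

Step 5 — scale by n: T² = 4 · 0.8653 = 3.4611.

T² ≈ 3.4611


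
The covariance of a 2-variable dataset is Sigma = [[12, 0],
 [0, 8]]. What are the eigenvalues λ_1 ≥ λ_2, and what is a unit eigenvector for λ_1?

Step 1 — characteristic polynomial of 2×2 Sigma:
  det(Sigma - λI) = λ² - trace · λ + det = 0.
  trace = 12 + 8 = 20, det = 12·8 - (0)² = 96.
Step 2 — discriminant:
  Δ = trace² - 4·det = 400 - 384 = 16.
Step 3 — eigenvalues:
  λ = (trace ± √Δ)/2 = (20 ± 4)/2,
  λ_1 = 12,  λ_2 = 8.

Step 4 — unit eigenvector for λ_1: Sigma is diagonal, so its eigenvectors are the coordinate axes. λ_1 = 12 is the diagonal entry on the first coordinate axis, hence
  v_1 = (1, 0) (||v_1|| = 1).

λ_1 = 12,  λ_2 = 8;  v_1 ≈ (1, 0)


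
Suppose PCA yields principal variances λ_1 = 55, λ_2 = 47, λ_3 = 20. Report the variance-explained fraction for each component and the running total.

Step 1 — total variance = trace(Sigma) = Σ λ_i = 55 + 47 + 20 = 122.

Step 2 — fraction explained by component i = λ_i / Σ λ:
  PC1: 55/122 = 0.4508
  PC2: 47/122 = 0.3852
  PC3: 20/122 = 0.1639

Step 3 — cumulative fraction after k components = (λ_1 + ... + λ_k) / Σ λ:
  k = 1: 55/122 = 0.4508
  k = 2: (55 + 47)/122 = 102/122 = 0.8361
  k = 3: (55 + 47 + 20)/122 = 122/122 = 1

Summary (fraction, with percent):

explained: PC1 0.4508 (45.08%), PC2 0.3852 (38.52%), PC3 0.1639 (16.39%);  cumulative: 0.4508, 0.8361, 1


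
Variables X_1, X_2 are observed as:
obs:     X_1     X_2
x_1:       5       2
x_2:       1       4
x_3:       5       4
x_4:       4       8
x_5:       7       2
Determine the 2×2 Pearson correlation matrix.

Step 1 — column means:
  mean(X_1) = (5 + 1 + 5 + 4 + 7) / 5 = 22/5 = 4.4
  mean(X_2) = (2 + 4 + 4 + 8 + 2) / 5 = 20/5 = 4

Step 2 — sample variances and covariances s[i,j] = (1/(n-1)) · Σ_k (x_{k,i} - mean_i) · (x_{k,j} - mean_j), with n-1 = 4:
  s[X_1,X_1] = ((0.6)·(0.6) + (-3.4)·(-3.4) + (0.6)·(0.6) + (-0.4)·(-0.4) + (2.6)·(2.6)) / 4 = 19.2/4 = 4.8
  s[X_1,X_2] = ((0.6)·(-2) + (-3.4)·(0) + (0.6)·(0) + (-0.4)·(4) + (2.6)·(-2)) / 4 = -8/4 = -2
  s[X_2,X_2] = ((-2)·(-2) + (0)·(0) + (0)·(0) + (4)·(4) + (-2)·(-2)) / 4 = 24/4 = 6
  Sample standard deviations s_i = √(s[i,i]):
  s(X_1) = √(4.8) = 2.1909
  s(X_2) = √(6) = 2.4495

Step 3 — r_{ij} = s_{ij} / (s_i · s_j):
  r[X_1,X_1] = 1 (diagonal).
  r[X_1,X_2] = -2 / (2.1909 · 2.4495) = -2 / 5.3666 = -0.3727
  r[X_2,X_2] = 1 (diagonal).

R is symmetric with unit diagonal. Assembling:

R = [[1, -0.3727],
 [-0.3727, 1]]


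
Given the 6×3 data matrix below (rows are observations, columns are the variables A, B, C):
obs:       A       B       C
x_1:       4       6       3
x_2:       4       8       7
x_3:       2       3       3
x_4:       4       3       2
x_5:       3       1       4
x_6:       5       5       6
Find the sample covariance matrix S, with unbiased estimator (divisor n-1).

Step 1 — column means:
  mean(A) = (4 + 4 + 2 + 4 + 3 + 5) / 6 = 22/6 = 3.6667
  mean(B) = (6 + 8 + 3 + 3 + 1 + 5) / 6 = 26/6 = 4.3333
  mean(C) = (3 + 7 + 3 + 2 + 4 + 6) / 6 = 25/6 = 4.1667

Step 2 — sample covariance S[i,j] = (1/(n-1)) · Σ_k (x_{k,i} - mean_i) · (x_{k,j} - mean_j), with n-1 = 5.
  S[A,A] = ((0.3333)·(0.3333) + (0.3333)·(0.3333) + (-1.6667)·(-1.6667) + (0.3333)·(0.3333) + (-0.6667)·(-0.6667) + (1.3333)·(1.3333)) / 5 = 5.3333/5 = 1.0667
  S[A,B] = ((0.3333)·(1.6667) + (0.3333)·(3.6667) + (-1.6667)·(-1.3333) + (0.3333)·(-1.3333) + (-0.6667)·(-3.3333) + (1.3333)·(0.6667)) / 5 = 6.6667/5 = 1.3333
  S[A,C] = ((0.3333)·(-1.1667) + (0.3333)·(2.8333) + (-1.6667)·(-1.1667) + (0.3333)·(-2.1667) + (-0.6667)·(-0.1667) + (1.3333)·(1.8333)) / 5 = 4.3333/5 = 0.8667
  S[B,B] = ((1.6667)·(1.6667) + (3.6667)·(3.6667) + (-1.3333)·(-1.3333) + (-1.3333)·(-1.3333) + (-3.3333)·(-3.3333) + (0.6667)·(0.6667)) / 5 = 31.3333/5 = 6.2667
  S[B,C] = ((1.6667)·(-1.1667) + (3.6667)·(2.8333) + (-1.3333)·(-1.1667) + (-1.3333)·(-2.1667) + (-3.3333)·(-0.1667) + (0.6667)·(1.8333)) / 5 = 14.6667/5 = 2.9333
  S[C,C] = ((-1.1667)·(-1.1667) + (2.8333)·(2.8333) + (-1.1667)·(-1.1667) + (-2.1667)·(-2.1667) + (-0.1667)·(-0.1667) + (1.8333)·(1.8333)) / 5 = 18.8333/5 = 3.7667

S is symmetric (S[j,i] = S[i,j]). Assembling:

S = [[1.0667, 1.3333, 0.8667],
 [1.3333, 6.2667, 2.9333],
 [0.8667, 2.9333, 3.7667]]


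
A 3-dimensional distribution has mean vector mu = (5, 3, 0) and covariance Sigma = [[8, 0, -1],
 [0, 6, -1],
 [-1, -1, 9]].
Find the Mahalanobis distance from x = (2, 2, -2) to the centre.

Step 1 — centre the observation: (x - mu) = (-3, -1, -2).

Step 2 — invert Sigma (cofactor / det for 3×3, or solve directly):
  Sigma^{-1} = [[0.1268, 0.0024, 0.0144],
 [0.0024, 0.1699, 0.0191],
 [0.0144, 0.0191, 0.1148]].

Step 3 — form the quadratic (x - mu)^T · Sigma^{-1} · (x - mu):
  Sigma^{-1} · (x - mu) = (-0.4115, -0.2153, -0.2919).
  (x - mu)^T · [Sigma^{-1} · (x - mu)] = (-3)·(-0.4115) + (-1)·(-0.2153) + (-2)·(-0.2919) = 2.0335.

Step 4 — take square root: d = √(2.0335) ≈ 1.426.

d(x, mu) = √(2.0335) ≈ 1.426


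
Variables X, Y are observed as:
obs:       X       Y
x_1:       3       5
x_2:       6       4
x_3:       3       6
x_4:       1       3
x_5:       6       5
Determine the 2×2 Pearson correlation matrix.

Step 1 — column means:
  mean(X) = (3 + 6 + 3 + 1 + 6) / 5 = 19/5 = 3.8
  mean(Y) = (5 + 4 + 6 + 3 + 5) / 5 = 23/5 = 4.6

Step 2 — sample variances and covariances s[i,j] = (1/(n-1)) · Σ_k (x_{k,i} - mean_i) · (x_{k,j} - mean_j), with n-1 = 4:
  s[X,X] = ((-0.8)·(-0.8) + (2.2)·(2.2) + (-0.8)·(-0.8) + (-2.8)·(-2.8) + (2.2)·(2.2)) / 4 = 18.8/4 = 4.7
  s[X,Y] = ((-0.8)·(0.4) + (2.2)·(-0.6) + (-0.8)·(1.4) + (-2.8)·(-1.6) + (2.2)·(0.4)) / 4 = 2.6/4 = 0.65
  s[Y,Y] = ((0.4)·(0.4) + (-0.6)·(-0.6) + (1.4)·(1.4) + (-1.6)·(-1.6) + (0.4)·(0.4)) / 4 = 5.2/4 = 1.3
  Sample standard deviations s_i = √(s[i,i]):
  s(X) = √(4.7) = 2.1679
  s(Y) = √(1.3) = 1.1402

Step 3 — r_{ij} = s_{ij} / (s_i · s_j):
  r[X,X] = 1 (diagonal).
  r[X,Y] = 0.65 / (2.1679 · 1.1402) = 0.65 / 2.4718 = 0.263
  r[Y,Y] = 1 (diagonal).

R is symmetric with unit diagonal. Assembling:

R = [[1, 0.263],
 [0.263, 1]]


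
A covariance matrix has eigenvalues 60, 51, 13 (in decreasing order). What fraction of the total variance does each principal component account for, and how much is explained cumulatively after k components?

Step 1 — total variance = trace(Sigma) = Σ λ_i = 60 + 51 + 13 = 124.

Step 2 — fraction explained by component i = λ_i / Σ λ:
  PC1: 60/124 = 0.4839
  PC2: 51/124 = 0.4113
  PC3: 13/124 = 0.1048

Step 3 — cumulative fraction after k components = (λ_1 + ... + λ_k) / Σ λ:
  k = 1: 60/124 = 0.4839
  k = 2: (60 + 51)/124 = 111/124 = 0.8952
  k = 3: (60 + 51 + 13)/124 = 124/124 = 1

Summary (fraction, with percent):

explained: PC1 0.4839 (48.39%), PC2 0.4113 (41.13%), PC3 0.1048 (10.48%);  cumulative: 0.4839, 0.8952, 1


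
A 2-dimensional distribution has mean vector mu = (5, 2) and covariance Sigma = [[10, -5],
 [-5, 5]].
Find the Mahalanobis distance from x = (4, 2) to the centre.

Step 1 — centre the observation: (x - mu) = (-1, 0).

Step 2 — invert Sigma. det(Sigma) = 10·5 - (-5)² = 25.
  Sigma^{-1} = (1/det) · [[d, -b], [-b, a]] = [[0.2, 0.2],
 [0.2, 0.4]].

Step 3 — form the quadratic (x - mu)^T · Sigma^{-1} · (x - mu):
  Sigma^{-1} · (x - mu) = (-0.2, -0.2).
  (x - mu)^T · [Sigma^{-1} · (x - mu)] = (-1)·(-0.2) + (0)·(-0.2) = 0.2.

Step 4 — take square root: d = √(0.2) ≈ 0.4472.

d(x, mu) = √(0.2) ≈ 0.4472
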